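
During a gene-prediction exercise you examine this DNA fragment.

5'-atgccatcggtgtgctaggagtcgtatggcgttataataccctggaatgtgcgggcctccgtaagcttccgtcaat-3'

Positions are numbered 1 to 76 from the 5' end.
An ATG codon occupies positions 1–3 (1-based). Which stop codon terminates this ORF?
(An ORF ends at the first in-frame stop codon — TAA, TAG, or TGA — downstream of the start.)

TAG

Codons from position 1: ATG (1–3), CCA (4–6), TCG (7–9), GTG (10–12), TGC (13–15), TAG (16–18).
The first in-frame stop codon is TAG.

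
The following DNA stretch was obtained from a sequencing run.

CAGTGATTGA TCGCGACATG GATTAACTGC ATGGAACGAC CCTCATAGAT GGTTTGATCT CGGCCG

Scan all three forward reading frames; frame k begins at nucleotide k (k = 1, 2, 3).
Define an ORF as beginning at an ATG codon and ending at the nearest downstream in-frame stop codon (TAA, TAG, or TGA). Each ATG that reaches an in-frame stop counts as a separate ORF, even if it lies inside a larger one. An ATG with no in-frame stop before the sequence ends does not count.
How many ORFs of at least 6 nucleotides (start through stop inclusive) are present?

3

Frame 1: CAG TGA TTG ATC GCG ACA TGG ATT AAC TGC ATG GAA CGA CCC TCA TAG ATG GTT TGA TCT CGG CCG — ATG at 31, stop TAG at 46 → 18 nt; ATG at 49, stop TGA at 55 → 9 nt.
Frame 2: AGT GAT TGA TCG CGA CAT GGA TTA ACT GCA TGG AAC GAC CCT CAT AGA TGG TTT GAT CTC GGC — no ATG→stop ORF.
Frame 3: GTG ATT GAT CGC GAC ATG GAT TAA CTG CAT GGA ACG ACC CTC ATA GAT GGT TTG ATC TCG GCC — ATG at 18, stop TAA at 24 → 9 nt.
ORFs ≥ 6 nucleotides: frame 1 31–48 (18 nucleotides), frame 1 49–57 (9 nucleotides), frame 3 18–26 (9 nucleotides). Count = 3.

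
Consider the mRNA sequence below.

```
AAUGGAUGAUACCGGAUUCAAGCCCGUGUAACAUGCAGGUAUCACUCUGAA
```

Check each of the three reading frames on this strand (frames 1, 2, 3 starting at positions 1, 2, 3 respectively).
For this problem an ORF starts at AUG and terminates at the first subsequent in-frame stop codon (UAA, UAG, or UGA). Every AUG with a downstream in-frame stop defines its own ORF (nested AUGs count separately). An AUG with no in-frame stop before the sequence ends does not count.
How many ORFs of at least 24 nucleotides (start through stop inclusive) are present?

2

Frame 1: AAU GGA UGA UAC CGG AUU CAA GCC CGU GUA ACA UGC AGG UAU CAC UCU GAA — no AUG→stop ORF.
Frame 2: AUG GAU GAU ACC GGA UUC AAG CCC GUG UAA CAU GCA GGU AUC ACU CUG — AUG at 2, stop UAA at 29 → 30 nt.
Frame 3: UGG AUG AUA CCG GAU UCA AGC CCG UGU AAC AUG CAG GUA UCA CUC UGA — AUG at 6, stop UGA at 48 → 45 nt; AUG at 33, stop UGA at 48 → 18 nt.
ORFs ≥ 24 nucleotides: frame 2 2–31 (30 nucleotides), frame 3 6–50 (45 nucleotides). Count = 2.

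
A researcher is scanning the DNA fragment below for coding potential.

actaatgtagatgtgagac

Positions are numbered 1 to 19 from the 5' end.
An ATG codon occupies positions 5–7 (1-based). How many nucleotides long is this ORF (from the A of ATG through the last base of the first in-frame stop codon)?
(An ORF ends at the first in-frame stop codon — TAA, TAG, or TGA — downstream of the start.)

Codons from position 5: ATG (5–7), TAG (8–10).
TAG is the first in-frame stop; ORF spans 5–10, 6 nucleotides.

6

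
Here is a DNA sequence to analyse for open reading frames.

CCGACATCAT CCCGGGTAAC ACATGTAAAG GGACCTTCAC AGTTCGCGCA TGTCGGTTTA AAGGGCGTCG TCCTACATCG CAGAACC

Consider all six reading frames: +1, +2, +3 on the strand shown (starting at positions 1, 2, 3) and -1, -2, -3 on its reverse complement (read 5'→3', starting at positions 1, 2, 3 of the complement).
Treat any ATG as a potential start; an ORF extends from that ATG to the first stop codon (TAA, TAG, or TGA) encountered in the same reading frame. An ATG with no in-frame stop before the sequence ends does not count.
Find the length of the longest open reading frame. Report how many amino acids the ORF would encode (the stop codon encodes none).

Reverse complement (5'→3'): GGTTCTGCGATGTAGGACGACGCCCTTTAAACCGACATGCGCGAACTGTGAAGGTCCCTTTACATGTGTTACCCGGGATGATGTCGG
Frame +1: CCG ACA TCA TCC CGG GTA ACA CAT GTA AAG GGA CCT TCA CAG TTC GCG CAT GTC GGT TTA AAG GGC GTC GTC CTA CAT CGC AGA ACC — no ATG→stop ORF.
Frame +2: CGA CAT CAT CCC GGG TAA CAC ATG TAA AGG GAC CTT CAC AGT TCG CGC ATG TCG GTT TAA AGG GCG TCG TCC TAC ATC GCA GAA — ATG at 23, stop TAA at 26 → 6 nt; ATG at 50, stop TAA at 59 → 12 nt.
Frame +3: GAC ATC ATC CCG GGT AAC ACA TGT AAA GGG ACC TTC ACA GTT CGC GCA TGT CGG TTT AAA GGG CGT CGT CCT ACA TCG CAG AAC — no ATG→stop ORF.
Frame -1: GGT TCT GCG ATG TAG GAC GAC GCC CTT TAA ACC GAC ATG CGC GAA CTG TGA AGG TCC CTT TAC ATG TGT TAC CCG GGA TGA TGT CGG — ATG at 10, stop TAG at 13 → 6 nt; ATG at 37, stop TGA at 49 → 15 nt; ATG at 64, stop TGA at 79 → 18 nt.
Frame -2: GTT CTG CGA TGT AGG ACG ACG CCC TTT AAA CCG ACA TGC GCG AAC TGT GAA GGT CCC TTT ACA TGT GTT ACC CGG GAT GAT GTC — no ATG→stop ORF.
Frame -3: TTC TGC GAT GTA GGA CGA CGC CCT TTA AAC CGA CAT GCG CGA ACT GTG AAG GTC CCT TTA CAT GTG TTA CCC GGG ATG ATG TCG — no ATG→stop ORF.
Longest: frame -1, positions 64–81, 18 nt = 6 codons = 5 aa. → 5 amino acids.

5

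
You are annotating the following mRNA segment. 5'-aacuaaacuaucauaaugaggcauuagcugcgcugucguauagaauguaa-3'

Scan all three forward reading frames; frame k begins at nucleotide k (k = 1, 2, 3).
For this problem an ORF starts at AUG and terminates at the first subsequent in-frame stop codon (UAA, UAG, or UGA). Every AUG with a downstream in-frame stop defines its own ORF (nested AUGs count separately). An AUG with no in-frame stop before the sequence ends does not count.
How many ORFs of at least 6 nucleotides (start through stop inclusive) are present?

2

Frame 1: AAC UAA ACU AUC AUA AUG AGG CAU UAG CUG CGC UGU CGU AUA GAA UGU — AUG at 16, stop UAG at 25 → 12 nt.
Frame 2: ACU AAA CUA UCA UAA UGA GGC AUU AGC UGC GCU GUC GUA UAG AAU GUA — no AUG→stop ORF.
Frame 3: CUA AAC UAU CAU AAU GAG GCA UUA GCU GCG CUG UCG UAU AGA AUG UAA — AUG at 45, stop UAA at 48 → 6 nt.
ORFs ≥ 6 nucleotides: frame 1 16–27 (12 nucleotides), frame 3 45–50 (6 nucleotides). Count = 2.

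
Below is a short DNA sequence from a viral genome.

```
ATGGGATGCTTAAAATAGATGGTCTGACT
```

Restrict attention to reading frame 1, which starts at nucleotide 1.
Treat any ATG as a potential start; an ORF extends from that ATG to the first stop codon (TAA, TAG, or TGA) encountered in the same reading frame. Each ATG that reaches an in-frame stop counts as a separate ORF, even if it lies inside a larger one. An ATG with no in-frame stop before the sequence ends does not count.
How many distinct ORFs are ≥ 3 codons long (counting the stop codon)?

Frame 1: ATG GGA TGC TTA AAA TAG ATG GTC TGA — ATG at 1, stop TAG at 16 → 18 nt; ATG at 19, stop TGA at 25 → 9 nt.
ORFs ≥ 3 codons: frame 1 1–18 (6 codons), frame 1 19–27 (3 codons). Count = 2.

2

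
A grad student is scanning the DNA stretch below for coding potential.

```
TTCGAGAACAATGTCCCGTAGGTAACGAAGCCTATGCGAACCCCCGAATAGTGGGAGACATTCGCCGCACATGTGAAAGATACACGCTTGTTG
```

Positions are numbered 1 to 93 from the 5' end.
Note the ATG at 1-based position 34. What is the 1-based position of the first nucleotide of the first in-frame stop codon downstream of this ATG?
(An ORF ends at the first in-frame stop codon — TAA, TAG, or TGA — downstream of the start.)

49

Codons from position 34: ATG (34–36), CGA (37–39), ACC (40–42), CCC (43–45), GAA (46–48), TAG (49–51).
TAG is a stop codon; it begins at position 49.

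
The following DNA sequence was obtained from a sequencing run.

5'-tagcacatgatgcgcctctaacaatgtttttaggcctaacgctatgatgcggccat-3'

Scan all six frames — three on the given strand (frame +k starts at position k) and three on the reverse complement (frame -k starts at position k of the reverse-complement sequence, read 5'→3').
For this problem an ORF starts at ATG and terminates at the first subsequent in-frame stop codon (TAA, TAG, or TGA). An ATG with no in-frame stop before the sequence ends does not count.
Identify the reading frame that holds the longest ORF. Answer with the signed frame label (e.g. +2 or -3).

+3

Reverse complement (5'→3'): ATGGCCGCATCATAGCGTTAGGCCTAAAAACATTGTTAGAGGCGCATCATGTGCTA
Frame +1: TAG CAC ATG ATG CGC CTC TAA CAA TGT TTT TAG GCC TAA CGC TAT GAT GCG GCC — ATG at 7, stop TAA at 19 → 15 nt; ATG at 10, stop TAA at 19 → 12 nt.
Frame +2: AGC ACA TGA TGC GCC TCT AAC AAT GTT TTT AGG CCT AAC GCT ATG ATG CGG CCA — no ATG→stop ORF.
Frame +3: GCA CAT GAT GCG CCT CTA ACA ATG TTT TTA GGC CTA ACG CTA TGA TGC GGC CAT — ATG at 24, stop TGA at 45 → 24 nt.
Frame -1: ATG GCC GCA TCA TAG CGT TAG GCC TAA AAA CAT TGT TAG AGG CGC ATC ATG TGC — ATG at 1, stop TAG at 13 → 15 nt.
Frame -2: TGG CCG CAT CAT AGC GTT AGG CCT AAA AAC ATT GTT AGA GGC GCA TCA TGT GCT — no ATG→stop ORF.
Frame -3: GGC CGC ATC ATA GCG TTA GGC CTA AAA ACA TTG TTA GAG GCG CAT CAT GTG CTA — no ATG→stop ORF.
Longest ORF is 24 nt in frame +3 (positions 24–47).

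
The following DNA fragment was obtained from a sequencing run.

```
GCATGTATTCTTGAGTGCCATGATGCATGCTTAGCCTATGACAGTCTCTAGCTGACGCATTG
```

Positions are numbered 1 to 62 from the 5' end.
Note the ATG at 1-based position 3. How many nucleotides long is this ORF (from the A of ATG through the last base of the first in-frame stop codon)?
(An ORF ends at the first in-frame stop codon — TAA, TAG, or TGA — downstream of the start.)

12

Codons from position 3: ATG (3–5), TAT (6–8), TCT (9–11), TGA (12–14).
TGA is the first in-frame stop; ORF spans 3–14, 12 nucleotides.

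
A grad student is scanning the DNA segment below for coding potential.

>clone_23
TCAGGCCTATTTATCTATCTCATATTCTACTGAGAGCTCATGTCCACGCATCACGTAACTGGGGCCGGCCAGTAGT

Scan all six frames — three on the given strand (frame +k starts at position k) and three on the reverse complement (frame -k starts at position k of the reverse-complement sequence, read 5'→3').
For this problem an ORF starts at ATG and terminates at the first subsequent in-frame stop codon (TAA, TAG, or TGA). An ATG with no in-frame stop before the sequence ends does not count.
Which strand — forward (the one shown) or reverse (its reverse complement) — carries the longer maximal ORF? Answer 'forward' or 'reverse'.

Reverse complement (5'→3'): ACTACTGGCCGGCCCCAGTTACGTGATGCGTGGACATGAGCTCTCAGTAGAATATGAGATAGATAAATAGGCCTGA
Frame +1: TCA GGC CTA TTT ATC TAT CTC ATA TTC TAC TGA GAG CTC ATG TCC ACG CAT CAC GTA ACT GGG GCC GGC CAG TAG — ATG at 40, stop TAG at 73 → 36 nt.
Frame +2: CAG GCC TAT TTA TCT ATC TCA TAT TCT ACT GAG AGC TCA TGT CCA CGC ATC ACG TAA CTG GGG CCG GCC AGT AGT — no ATG→stop ORF.
Frame +3: AGG CCT ATT TAT CTA TCT CAT ATT CTA CTG AGA GCT CAT GTC CAC GCA TCA CGT AAC TGG GGC CGG CCA GTA — no ATG→stop ORF.
Frame -1: ACT ACT GGC CGG CCC CAG TTA CGT GAT GCG TGG ACA TGA GCT CTC AGT AGA ATA TGA GAT AGA TAA ATA GGC CTG — no ATG→stop ORF.
Frame -2: CTA CTG GCC GGC CCC AGT TAC GTG ATG CGT GGA CAT GAG CTC TCA GTA GAA TAT GAG ATA GAT AAA TAG GCC TGA — ATG at 26, stop TAG at 68 → 45 nt.
Frame -3: TAC TGG CCG GCC CCA GTT ACG TGA TGC GTG GAC ATG AGC TCT CAG TAG AAT ATG AGA TAG ATA AAT AGG CCT — ATG at 36, stop TAG at 48 → 15 nt; ATG at 54, stop TAG at 60 → 9 nt.
Forward-strand max 36 nt; reverse-strand max 45 nt. The reverse strand has the longer ORF.

reverse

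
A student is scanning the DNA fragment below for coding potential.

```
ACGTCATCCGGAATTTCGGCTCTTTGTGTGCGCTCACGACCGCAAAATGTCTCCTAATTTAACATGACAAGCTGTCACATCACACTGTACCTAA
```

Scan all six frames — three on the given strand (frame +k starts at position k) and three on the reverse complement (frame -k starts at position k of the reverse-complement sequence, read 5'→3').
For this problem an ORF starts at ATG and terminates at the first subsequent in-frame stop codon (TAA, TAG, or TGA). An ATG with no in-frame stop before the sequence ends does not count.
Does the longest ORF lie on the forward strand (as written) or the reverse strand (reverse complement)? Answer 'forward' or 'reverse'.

Reverse complement (5'→3'): TTAGGTACAGTGTGATGTGACAGCTTGTCATGTTAAATTAGGAGACATTTTGCGGTCGTGAGCGCACACAAAGAGCCGAAATTCCGGATGACGT
Frame +1: ACG TCA TCC GGA ATT TCG GCT CTT TGT GTG CGC TCA CGA CCG CAA AAT GTC TCC TAA TTT AAC ATG ACA AGC TGT CAC ATC ACA CTG TAC CTA — no ATG→stop ORF.
Frame +2: CGT CAT CCG GAA TTT CGG CTC TTT GTG TGC GCT CAC GAC CGC AAA ATG TCT CCT AAT TTA ACA TGA CAA GCT GTC ACA TCA CAC TGT ACC TAA — ATG at 47, stop TGA at 65 → 21 nt.
Frame +3: GTC ATC CGG AAT TTC GGC TCT TTG TGT GCG CTC ACG ACC GCA AAA TGT CTC CTA ATT TAA CAT GAC AAG CTG TCA CAT CAC ACT GTA CCT — no ATG→stop ORF.
Frame -1: TTA GGT ACA GTG TGA TGT GAC AGC TTG TCA TGT TAA ATT AGG AGA CAT TTT GCG GTC GTG AGC GCA CAC AAA GAG CCG AAA TTC CGG ATG ACG — no ATG→stop ORF.
Frame -2: TAG GTA CAG TGT GAT GTG ACA GCT TGT CAT GTT AAA TTA GGA GAC ATT TTG CGG TCG TGA GCG CAC ACA AAG AGC CGA AAT TCC GGA TGA CGT — no ATG→stop ORF.
Frame -3: AGG TAC AGT GTG ATG TGA CAG CTT GTC ATG TTA AAT TAG GAG ACA TTT TGC GGT CGT GAG CGC ACA CAA AGA GCC GAA ATT CCG GAT GAC — ATG at 15, stop TGA at 18 → 6 nt; ATG at 30, stop TAG at 39 → 12 nt.
Forward-strand max 21 nt; reverse-strand max 12 nt. The forward strand has the longer ORF.

forward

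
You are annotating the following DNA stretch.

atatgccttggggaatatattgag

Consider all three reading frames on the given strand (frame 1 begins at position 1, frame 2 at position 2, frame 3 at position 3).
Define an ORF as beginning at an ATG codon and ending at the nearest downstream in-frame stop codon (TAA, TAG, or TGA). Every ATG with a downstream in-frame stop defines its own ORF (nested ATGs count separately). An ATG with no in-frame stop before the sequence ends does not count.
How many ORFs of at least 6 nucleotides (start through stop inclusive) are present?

Frame 1: ATA TGC CTT GGG GAA TAT ATT GAG — no ATG→stop ORF.
Frame 2: TAT GCC TTG GGG AAT ATA TTG — no ATG→stop ORF.
Frame 3: ATG CCT TGG GGA ATA TAT TGA — ATG at 3, stop TGA at 21 → 21 nt.
ORFs ≥ 6 nucleotides: frame 3 3–23 (21 nucleotides). Count = 1.

1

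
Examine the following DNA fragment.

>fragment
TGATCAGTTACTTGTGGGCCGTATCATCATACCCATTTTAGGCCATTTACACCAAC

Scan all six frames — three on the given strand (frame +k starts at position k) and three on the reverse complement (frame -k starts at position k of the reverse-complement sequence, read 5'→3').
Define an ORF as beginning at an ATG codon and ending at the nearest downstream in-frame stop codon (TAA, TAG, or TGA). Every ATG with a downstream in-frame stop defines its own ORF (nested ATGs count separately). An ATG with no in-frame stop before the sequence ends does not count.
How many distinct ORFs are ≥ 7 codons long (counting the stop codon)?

Reverse complement (5'→3'): GTTGGTGTAAATGGCCTAAAATGGGTATGATGATACGGCCCACAAGTAACTGATCA
Frame +1: TGA TCA GTT ACT TGT GGG CCG TAT CAT CAT ACC CAT TTT AGG CCA TTT ACA CCA — no ATG→stop ORF.
Frame +2: GAT CAG TTA CTT GTG GGC CGT ATC ATC ATA CCC ATT TTA GGC CAT TTA CAC CAA — no ATG→stop ORF.
Frame +3: ATC AGT TAC TTG TGG GCC GTA TCA TCA TAC CCA TTT TAG GCC ATT TAC ACC AAC — no ATG→stop ORF.
Frame -1: GTT GGT GTA AAT GGC CTA AAA TGG GTA TGA TGA TAC GGC CCA CAA GTA ACT GAT — no ATG→stop ORF.
Frame -2: TTG GTG TAA ATG GCC TAA AAT GGG TAT GAT GAT ACG GCC CAC AAG TAA CTG ATC — ATG at 11, stop TAA at 17 → 9 nt.
Frame -3: TGG TGT AAA TGG CCT AAA ATG GGT ATG ATG ATA CGG CCC ACA AGT AAC TGA TCA — ATG at 21, stop TGA at 51 → 33 nt; ATG at 27, stop TGA at 51 → 27 nt; ATG at 30, stop TGA at 51 → 24 nt.
ORFs ≥ 7 codons: frame -3 21–53 (11 codons), frame -3 27–53 (9 codons), frame -3 30–53 (8 codons). Count = 3.

3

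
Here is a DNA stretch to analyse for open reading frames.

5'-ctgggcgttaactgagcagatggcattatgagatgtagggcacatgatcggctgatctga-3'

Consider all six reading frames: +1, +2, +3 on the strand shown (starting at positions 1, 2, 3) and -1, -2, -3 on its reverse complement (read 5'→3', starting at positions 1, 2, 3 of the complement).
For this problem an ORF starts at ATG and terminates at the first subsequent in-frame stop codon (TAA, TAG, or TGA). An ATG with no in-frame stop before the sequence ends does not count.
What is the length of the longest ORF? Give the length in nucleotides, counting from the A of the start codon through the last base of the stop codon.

33

Reverse complement (5'→3'): TCAGATCAGCCGATCATGTGCCCTACATCTCATAATGCCATCTGCTCAGTTAACGCCCAG
Frame +1: CTG GGC GTT AAC TGA GCA GAT GGC ATT ATG AGA TGT AGG GCA CAT GAT CGG CTG ATC TGA — ATG at 28, stop TGA at 58 → 33 nt.
Frame +2: TGG GCG TTA ACT GAG CAG ATG GCA TTA TGA GAT GTA GGG CAC ATG ATC GGC TGA TCT — ATG at 20, stop TGA at 29 → 12 nt; ATG at 44, stop TGA at 53 → 12 nt.
Frame +3: GGG CGT TAA CTG AGC AGA TGG CAT TAT GAG ATG TAG GGC ACA TGA TCG GCT GAT CTG — ATG at 33, stop TAG at 36 → 6 nt.
Frame -1: TCA GAT CAG CCG ATC ATG TGC CCT ACA TCT CAT AAT GCC ATC TGC TCA GTT AAC GCC CAG — no ATG→stop ORF.
Frame -2: CAG ATC AGC CGA TCA TGT GCC CTA CAT CTC ATA ATG CCA TCT GCT CAG TTA ACG CCC — no ATG→stop ORF.
Frame -3: AGA TCA GCC GAT CAT GTG CCC TAC ATC TCA TAA TGC CAT CTG CTC AGT TAA CGC CCA — no ATG→stop ORF.
Longest: frame +1, positions 28–60, 33 nt = 11 codons = 10 aa. → 33 nucleotides.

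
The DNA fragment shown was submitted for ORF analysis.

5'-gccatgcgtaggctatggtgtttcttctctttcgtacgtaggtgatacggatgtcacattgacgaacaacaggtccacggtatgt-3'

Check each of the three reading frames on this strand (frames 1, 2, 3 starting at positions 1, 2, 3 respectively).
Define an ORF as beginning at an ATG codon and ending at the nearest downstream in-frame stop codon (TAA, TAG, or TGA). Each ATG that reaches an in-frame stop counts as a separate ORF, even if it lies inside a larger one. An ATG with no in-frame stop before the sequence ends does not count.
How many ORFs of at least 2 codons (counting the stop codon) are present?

Frame 1: GCC ATG CGT AGG CTA TGG TGT TTC TTC TCT TTC GTA CGT AGG TGA TAC GGA TGT CAC ATT GAC GAA CAA CAG GTC CAC GGT ATG — ATG at 4, stop TGA at 43 → 42 nt.
Frame 2: CCA TGC GTA GGC TAT GGT GTT TCT TCT CTT TCG TAC GTA GGT GAT ACG GAT GTC ACA TTG ACG AAC AAC AGG TCC ACG GTA TGT — no ATG→stop ORF.
Frame 3: CAT GCG TAG GCT ATG GTG TTT CTT CTC TTT CGT ACG TAG GTG ATA CGG ATG TCA CAT TGA CGA ACA ACA GGT CCA CGG TAT — ATG at 15, stop TAG at 39 → 27 nt; ATG at 51, stop TGA at 60 → 12 nt.
ORFs ≥ 2 codons: frame 1 4–45 (14 codons), frame 3 15–41 (9 codons), frame 3 51–62 (4 codons). Count = 3.

3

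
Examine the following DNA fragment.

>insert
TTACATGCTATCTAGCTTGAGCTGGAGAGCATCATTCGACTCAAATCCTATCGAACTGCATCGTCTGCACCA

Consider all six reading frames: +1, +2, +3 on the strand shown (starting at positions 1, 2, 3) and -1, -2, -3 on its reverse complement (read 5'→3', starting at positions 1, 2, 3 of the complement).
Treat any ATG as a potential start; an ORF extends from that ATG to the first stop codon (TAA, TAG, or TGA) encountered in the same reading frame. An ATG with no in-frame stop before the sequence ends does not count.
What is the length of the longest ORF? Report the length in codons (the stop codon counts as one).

Reverse complement (5'→3'): TGGTGCAGACGATGCAGTTCGATAGGATTTGAGTCGAATGATGCTCTCCAGCTCAAGCTAGATAGCATGTAA
Frame +1: TTA CAT GCT ATC TAG CTT GAG CTG GAG AGC ATC ATT CGA CTC AAA TCC TAT CGA ACT GCA TCG TCT GCA CCA — no ATG→stop ORF.
Frame +2: TAC ATG CTA TCT AGC TTG AGC TGG AGA GCA TCA TTC GAC TCA AAT CCT ATC GAA CTG CAT CGT CTG CAC — no ATG→stop ORF.
Frame +3: ACA TGC TAT CTA GCT TGA GCT GGA GAG CAT CAT TCG ACT CAA ATC CTA TCG AAC TGC ATC GTC TGC ACC — no ATG→stop ORF.
Frame -1: TGG TGC AGA CGA TGC AGT TCG ATA GGA TTT GAG TCG AAT GAT GCT CTC CAG CTC AAG CTA GAT AGC ATG TAA — ATG at 67, stop TAA at 70 → 6 nt.
Frame -2: GGT GCA GAC GAT GCA GTT CGA TAG GAT TTG AGT CGA ATG ATG CTC TCC AGC TCA AGC TAG ATA GCA TGT — ATG at 38, stop TAG at 59 → 24 nt; ATG at 41, stop TAG at 59 → 21 nt.
Frame -3: GTG CAG ACG ATG CAG TTC GAT AGG ATT TGA GTC GAA TGA TGC TCT CCA GCT CAA GCT AGA TAG CAT GTA — ATG at 12, stop TGA at 30 → 21 nt.
Longest: frame -2, positions 38–61, 24 nt = 8 codons = 7 aa. → 8 codons.

8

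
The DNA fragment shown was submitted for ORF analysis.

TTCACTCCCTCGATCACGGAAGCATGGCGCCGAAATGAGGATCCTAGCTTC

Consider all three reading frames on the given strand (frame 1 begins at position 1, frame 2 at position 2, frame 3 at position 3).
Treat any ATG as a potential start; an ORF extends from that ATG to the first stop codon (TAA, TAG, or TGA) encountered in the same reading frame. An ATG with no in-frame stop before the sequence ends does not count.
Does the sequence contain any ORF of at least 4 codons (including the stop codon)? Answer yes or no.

yes

Frame 1: TTC ACT CCC TCG ATC ACG GAA GCA TGG CGC CGA AAT GAG GAT CCT AGC TTC — no ATG→stop ORF.
Frame 2: TCA CTC CCT CGA TCA CGG AAG CAT GGC GCC GAA ATG AGG ATC CTA GCT — no ATG→stop ORF.
Frame 3: CAC TCC CTC GAT CAC GGA AGC ATG GCG CCG AAA TGA GGA TCC TAG CTT — ATG at 24, stop TGA at 36 → 15 nt.
Frame 3 has an ORF of 5 codons (positions 24–38) ≥ 4, so yes.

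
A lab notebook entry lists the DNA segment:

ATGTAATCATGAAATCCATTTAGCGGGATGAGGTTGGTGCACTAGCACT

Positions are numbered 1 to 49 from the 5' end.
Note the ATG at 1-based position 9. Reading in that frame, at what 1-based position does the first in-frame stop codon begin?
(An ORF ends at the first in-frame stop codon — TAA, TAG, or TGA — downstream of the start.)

21

Codons from position 9: ATG (9–11), AAA (12–14), TCC (15–17), ATT (18–20), TAG (21–23).
TAG is a stop codon; it begins at position 21.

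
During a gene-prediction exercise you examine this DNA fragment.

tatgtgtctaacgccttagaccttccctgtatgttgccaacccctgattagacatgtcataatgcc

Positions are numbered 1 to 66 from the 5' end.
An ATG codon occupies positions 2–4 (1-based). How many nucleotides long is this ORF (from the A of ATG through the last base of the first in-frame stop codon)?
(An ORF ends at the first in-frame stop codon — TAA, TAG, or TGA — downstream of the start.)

18

Codons from position 2: ATG (2–4), TGT (5–7), CTA (8–10), ACG (11–13), CCT (14–16), TAG (17–19).
TAG is the first in-frame stop; ORF spans 2–19, 18 nucleotides.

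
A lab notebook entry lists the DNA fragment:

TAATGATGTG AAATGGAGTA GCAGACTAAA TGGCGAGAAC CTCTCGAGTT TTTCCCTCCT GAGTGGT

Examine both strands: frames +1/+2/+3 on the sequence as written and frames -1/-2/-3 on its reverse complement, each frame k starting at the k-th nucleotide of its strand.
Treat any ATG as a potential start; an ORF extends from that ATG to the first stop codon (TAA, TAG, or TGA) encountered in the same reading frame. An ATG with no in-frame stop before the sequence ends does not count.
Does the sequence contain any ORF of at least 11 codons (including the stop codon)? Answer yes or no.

yes

Reverse complement (5'→3'): ACCACTCAGGAGGGAAAAACTCGAGAGGTTCTCGCCATTTAGTCTGCTACTCCATTTCACATCATTA
Frame +1: TAA TGA TGT GAA ATG GAG TAG CAG ACT AAA TGG CGA GAA CCT CTC GAG TTT TTC CCT CCT GAG TGG — ATG at 13, stop TAG at 19 → 9 nt.
Frame +2: AAT GAT GTG AAA TGG AGT AGC AGA CTA AAT GGC GAG AAC CTC TCG AGT TTT TCC CTC CTG AGT GGT — no ATG→stop ORF.
Frame +3: ATG ATG TGA AAT GGA GTA GCA GAC TAA ATG GCG AGA ACC TCT CGA GTT TTT CCC TCC TGA GTG — ATG at 3, stop TGA at 9 → 9 nt; ATG at 6, stop TGA at 9 → 6 nt; ATG at 30, stop TGA at 60 → 33 nt.
Frame -1: ACC ACT CAG GAG GGA AAA ACT CGA GAG GTT CTC GCC ATT TAG TCT GCT ACT CCA TTT CAC ATC ATT — no ATG→stop ORF.
Frame -2: CCA CTC AGG AGG GAA AAA CTC GAG AGG TTC TCG CCA TTT AGT CTG CTA CTC CAT TTC ACA TCA TTA — no ATG→stop ORF.
Frame -3: CAC TCA GGA GGG AAA AAC TCG AGA GGT TCT CGC CAT TTA GTC TGC TAC TCC ATT TCA CAT CAT — no ATG→stop ORF.
Frame +3 has an ORF of 11 codons (positions 30–62) ≥ 11, so yes.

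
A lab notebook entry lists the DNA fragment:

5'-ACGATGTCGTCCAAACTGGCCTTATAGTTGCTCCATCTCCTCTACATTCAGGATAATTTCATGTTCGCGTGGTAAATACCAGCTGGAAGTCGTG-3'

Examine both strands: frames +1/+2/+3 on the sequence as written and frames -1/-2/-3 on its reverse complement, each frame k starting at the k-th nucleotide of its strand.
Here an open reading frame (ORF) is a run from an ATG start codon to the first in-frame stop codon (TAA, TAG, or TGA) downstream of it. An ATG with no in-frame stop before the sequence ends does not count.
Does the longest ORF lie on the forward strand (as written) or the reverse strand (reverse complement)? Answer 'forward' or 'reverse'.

forward

Reverse complement (5'→3'): CACGACTTCCAGCTGGTATTTACCACGCGAACATGAAATTATCCTGAATGTAGAGGAGATGGAGCAACTATAAGGCCAGTTTGGACGACATCGT
Frame +1: ACG ATG TCG TCC AAA CTG GCC TTA TAG TTG CTC CAT CTC CTC TAC ATT CAG GAT AAT TTC ATG TTC GCG TGG TAA ATA CCA GCT GGA AGT CGT — ATG at 4, stop TAG at 25 → 24 nt; ATG at 61, stop TAA at 73 → 15 nt.
Frame +2: CGA TGT CGT CCA AAC TGG CCT TAT AGT TGC TCC ATC TCC TCT ACA TTC AGG ATA ATT TCA TGT TCG CGT GGT AAA TAC CAG CTG GAA GTC GTG — no ATG→stop ORF.
Frame +3: GAT GTC GTC CAA ACT GGC CTT ATA GTT GCT CCA TCT CCT CTA CAT TCA GGA TAA TTT CAT GTT CGC GTG GTA AAT ACC AGC TGG AAG TCG — no ATG→stop ORF.
Frame -1: CAC GAC TTC CAG CTG GTA TTT ACC ACG CGA ACA TGA AAT TAT CCT GAA TGT AGA GGA GAT GGA GCA ACT ATA AGG CCA GTT TGG ACG ACA TCG — no ATG→stop ORF.
Frame -2: ACG ACT TCC AGC TGG TAT TTA CCA CGC GAA CAT GAA ATT ATC CTG AAT GTA GAG GAG ATG GAG CAA CTA TAA GGC CAG TTT GGA CGA CAT CGT — ATG at 59, stop TAA at 71 → 15 nt.
Frame -3: CGA CTT CCA GCT GGT ATT TAC CAC GCG AAC ATG AAA TTA TCC TGA ATG TAG AGG AGA TGG AGC AAC TAT AAG GCC AGT TTG GAC GAC ATC — ATG at 33, stop TGA at 45 → 15 nt; ATG at 48, stop TAG at 51 → 6 nt.
Forward-strand max 24 nt; reverse-strand max 15 nt. The forward strand has the longer ORF.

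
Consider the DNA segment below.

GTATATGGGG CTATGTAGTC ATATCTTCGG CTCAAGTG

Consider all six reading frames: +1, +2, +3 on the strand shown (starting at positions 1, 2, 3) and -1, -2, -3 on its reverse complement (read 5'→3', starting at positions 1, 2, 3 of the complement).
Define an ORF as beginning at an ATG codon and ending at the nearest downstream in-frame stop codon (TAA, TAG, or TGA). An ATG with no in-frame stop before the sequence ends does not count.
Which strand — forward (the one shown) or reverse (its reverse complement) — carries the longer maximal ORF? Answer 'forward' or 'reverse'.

Reverse complement (5'→3'): CACTTGAGCCGAAGATATGACTACATAGCCCCATATAC
Frame +1: GTA TAT GGG GCT ATG TAG TCA TAT CTT CGG CTC AAG — ATG at 13, stop TAG at 16 → 6 nt.
Frame +2: TAT ATG GGG CTA TGT AGT CAT ATC TTC GGC TCA AGT — no ATG→stop ORF.
Frame +3: ATA TGG GGC TAT GTA GTC ATA TCT TCG GCT CAA GTG — no ATG→stop ORF.
Frame -1: CAC TTG AGC CGA AGA TAT GAC TAC ATA GCC CCA TAT — no ATG→stop ORF.
Frame -2: ACT TGA GCC GAA GAT ATG ACT ACA TAG CCC CAT ATA — ATG at 17, stop TAG at 26 → 12 nt.
Frame -3: CTT GAG CCG AAG ATA TGA CTA CAT AGC CCC ATA TAC — no ATG→stop ORF.
Forward-strand max 6 nt; reverse-strand max 12 nt. The reverse strand has the longer ORF.

reverse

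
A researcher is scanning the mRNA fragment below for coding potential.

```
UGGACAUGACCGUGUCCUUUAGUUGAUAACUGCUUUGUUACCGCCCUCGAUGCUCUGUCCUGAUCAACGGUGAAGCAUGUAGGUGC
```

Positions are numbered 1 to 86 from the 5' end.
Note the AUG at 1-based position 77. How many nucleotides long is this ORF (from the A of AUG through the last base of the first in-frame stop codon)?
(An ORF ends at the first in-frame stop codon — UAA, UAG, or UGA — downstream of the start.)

Codons from position 77: AUG (77–79), UAG (80–82).
UAG is the first in-frame stop; ORF spans 77–82, 6 nucleotides.

6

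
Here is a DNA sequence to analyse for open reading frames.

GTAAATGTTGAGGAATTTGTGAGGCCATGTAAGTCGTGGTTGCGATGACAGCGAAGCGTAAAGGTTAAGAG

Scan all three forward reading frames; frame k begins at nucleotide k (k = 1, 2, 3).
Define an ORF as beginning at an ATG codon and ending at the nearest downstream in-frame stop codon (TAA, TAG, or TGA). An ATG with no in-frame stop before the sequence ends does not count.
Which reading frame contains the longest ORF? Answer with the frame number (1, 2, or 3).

3

Frame 1: GTA AAT GTT GAG GAA TTT GTG AGG CCA TGT AAG TCG TGG TTG CGA TGA CAG CGA AGC GTA AAG GTT AAG — no ATG→stop ORF.
Frame 2: TAA ATG TTG AGG AAT TTG TGA GGC CAT GTA AGT CGT GGT TGC GAT GAC AGC GAA GCG TAA AGG TTA AGA — ATG at 5, stop TGA at 20 → 18 nt.
Frame 3: AAA TGT TGA GGA ATT TGT GAG GCC ATG TAA GTC GTG GTT GCG ATG ACA GCG AAG CGT AAA GGT TAA GAG — ATG at 27, stop TAA at 30 → 6 nt; ATG at 45, stop TAA at 66 → 24 nt.
Longest ORF is 24 nt in frame 3 (positions 45–68).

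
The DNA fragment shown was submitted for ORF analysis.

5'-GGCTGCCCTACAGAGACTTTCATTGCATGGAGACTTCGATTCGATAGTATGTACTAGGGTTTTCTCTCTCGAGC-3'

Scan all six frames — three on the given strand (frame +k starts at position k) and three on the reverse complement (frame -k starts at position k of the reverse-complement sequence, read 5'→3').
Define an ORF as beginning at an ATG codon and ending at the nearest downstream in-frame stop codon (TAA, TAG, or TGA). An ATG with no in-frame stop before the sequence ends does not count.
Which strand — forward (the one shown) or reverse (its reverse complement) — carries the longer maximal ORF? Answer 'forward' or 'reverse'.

Reverse complement (5'→3'): GCTCGAGAGAGAAAACCCTAGTACATACTATCGAATCGAAGTCTCCATGCAATGAAAGTCTCTGTAGGGCAGCC
Frame +1: GGC TGC CCT ACA GAG ACT TTC ATT GCA TGG AGA CTT CGA TTC GAT AGT ATG TAC TAG GGT TTT CTC TCT CGA — ATG at 49, stop TAG at 55 → 9 nt.
Frame +2: GCT GCC CTA CAG AGA CTT TCA TTG CAT GGA GAC TTC GAT TCG ATA GTA TGT ACT AGG GTT TTC TCT CTC GAG — no ATG→stop ORF.
Frame +3: CTG CCC TAC AGA GAC TTT CAT TGC ATG GAG ACT TCG ATT CGA TAG TAT GTA CTA GGG TTT TCT CTC TCG AGC — ATG at 27, stop TAG at 45 → 21 nt.
Frame -1: GCT CGA GAG AGA AAA CCC TAG TAC ATA CTA TCG AAT CGA AGT CTC CAT GCA ATG AAA GTC TCT GTA GGG CAG — no ATG→stop ORF.
Frame -2: CTC GAG AGA GAA AAC CCT AGT ACA TAC TAT CGA ATC GAA GTC TCC ATG CAA TGA AAG TCT CTG TAG GGC AGC — ATG at 47, stop TGA at 53 → 9 nt.
Frame -3: TCG AGA GAG AAA ACC CTA GTA CAT ACT ATC GAA TCG AAG TCT CCA TGC AAT GAA AGT CTC TGT AGG GCA GCC — no ATG→stop ORF.
Forward-strand max 21 nt; reverse-strand max 9 nt. The forward strand has the longer ORF.

forward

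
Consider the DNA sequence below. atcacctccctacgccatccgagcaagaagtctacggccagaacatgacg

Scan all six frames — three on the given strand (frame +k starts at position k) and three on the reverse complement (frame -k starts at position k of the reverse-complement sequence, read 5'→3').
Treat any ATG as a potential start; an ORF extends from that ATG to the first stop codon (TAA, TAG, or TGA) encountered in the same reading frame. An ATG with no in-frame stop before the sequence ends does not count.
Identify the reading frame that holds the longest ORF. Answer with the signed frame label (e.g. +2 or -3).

Reverse complement (5'→3'): CGTCATGTTCTGGCCGTAGACTTCTTGCTCGGATGGCGTAGGGAGGTGAT
Frame +1: ATC ACC TCC CTA CGC CAT CCG AGC AAG AAG TCT ACG GCC AGA ACA TGA — no ATG→stop ORF.
Frame +2: TCA CCT CCC TAC GCC ATC CGA GCA AGA AGT CTA CGG CCA GAA CAT GAC — no ATG→stop ORF.
Frame +3: CAC CTC CCT ACG CCA TCC GAG CAA GAA GTC TAC GGC CAG AAC ATG ACG — no ATG→stop ORF.
Frame -1: CGT CAT GTT CTG GCC GTA GAC TTC TTG CTC GGA TGG CGT AGG GAG GTG — no ATG→stop ORF.
Frame -2: GTC ATG TTC TGG CCG TAG ACT TCT TGC TCG GAT GGC GTA GGG AGG TGA — ATG at 5, stop TAG at 17 → 15 nt.
Frame -3: TCA TGT TCT GGC CGT AGA CTT CTT GCT CGG ATG GCG TAG GGA GGT GAT — ATG at 33, stop TAG at 39 → 9 nt.
Longest ORF is 15 nt in frame -2 (positions 5–19).

-2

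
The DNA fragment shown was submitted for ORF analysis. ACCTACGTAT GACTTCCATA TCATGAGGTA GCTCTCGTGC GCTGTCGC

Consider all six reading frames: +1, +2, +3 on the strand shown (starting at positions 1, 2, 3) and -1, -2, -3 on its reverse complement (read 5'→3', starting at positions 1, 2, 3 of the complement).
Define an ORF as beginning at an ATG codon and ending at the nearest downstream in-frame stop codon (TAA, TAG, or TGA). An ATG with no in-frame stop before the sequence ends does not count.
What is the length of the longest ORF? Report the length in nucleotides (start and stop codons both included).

Reverse complement (5'→3'): GCGACAGCGCACGAGAGCTACCTCATGATATGGAAGTCATACGTAGGT
Frame +1: ACC TAC GTA TGA CTT CCA TAT CAT GAG GTA GCT CTC GTG CGC TGT CGC — no ATG→stop ORF.
Frame +2: CCT ACG TAT GAC TTC CAT ATC ATG AGG TAG CTC TCG TGC GCT GTC — ATG at 23, stop TAG at 29 → 9 nt.
Frame +3: CTA CGT ATG ACT TCC ATA TCA TGA GGT AGC TCT CGT GCG CTG TCG — ATG at 9, stop TGA at 24 → 18 nt.
Frame -1: GCG ACA GCG CAC GAG AGC TAC CTC ATG ATA TGG AAG TCA TAC GTA GGT — no ATG→stop ORF.
Frame -2: CGA CAG CGC ACG AGA GCT ACC TCA TGA TAT GGA AGT CAT ACG TAG — no ATG→stop ORF.
Frame -3: GAC AGC GCA CGA GAG CTA CCT CAT GAT ATG GAA GTC ATA CGT AGG — no ATG→stop ORF.
Longest: frame +3, positions 9–26, 18 nt = 6 codons = 5 aa. → 18 nucleotides.

18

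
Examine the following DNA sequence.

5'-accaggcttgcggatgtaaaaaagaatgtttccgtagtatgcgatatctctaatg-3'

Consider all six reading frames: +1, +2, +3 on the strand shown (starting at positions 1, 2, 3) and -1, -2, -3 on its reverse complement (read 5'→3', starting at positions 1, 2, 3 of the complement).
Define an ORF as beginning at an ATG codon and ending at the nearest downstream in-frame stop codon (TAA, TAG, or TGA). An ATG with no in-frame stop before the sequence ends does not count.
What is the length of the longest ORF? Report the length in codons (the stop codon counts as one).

5

Reverse complement (5'→3'): CATTAGAGATATCGCATACTACGGAAACATTCTTTTTTACATCCGCAAGCCTGGT
Frame +1: ACC AGG CTT GCG GAT GTA AAA AAG AAT GTT TCC GTA GTA TGC GAT ATC TCT AAT — no ATG→stop ORF.
Frame +2: CCA GGC TTG CGG ATG TAA AAA AGA ATG TTT CCG TAG TAT GCG ATA TCT CTA ATG — ATG at 14, stop TAA at 17 → 6 nt; ATG at 26, stop TAG at 35 → 12 nt.
Frame +3: CAG GCT TGC GGA TGT AAA AAA GAA TGT TTC CGT AGT ATG CGA TAT CTC TAA — ATG at 39, stop TAA at 51 → 15 nt.
Frame -1: CAT TAG AGA TAT CGC ATA CTA CGG AAA CAT TCT TTT TTA CAT CCG CAA GCC TGG — no ATG→stop ORF.
Frame -2: ATT AGA GAT ATC GCA TAC TAC GGA AAC ATT CTT TTT TAC ATC CGC AAG CCT GGT — no ATG→stop ORF.
Frame -3: TTA GAG ATA TCG CAT ACT ACG GAA ACA TTC TTT TTT ACA TCC GCA AGC CTG — no ATG→stop ORF.
Longest: frame +3, positions 39–53, 15 nt = 5 codons = 4 aa. → 5 codons.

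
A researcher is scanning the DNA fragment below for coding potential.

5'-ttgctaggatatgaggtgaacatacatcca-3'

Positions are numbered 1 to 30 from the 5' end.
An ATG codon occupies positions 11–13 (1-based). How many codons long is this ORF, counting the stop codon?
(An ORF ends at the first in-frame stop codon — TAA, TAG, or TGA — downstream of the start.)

Codons from position 11: ATG (11–13), AGG (14–16), TGA (17–19).
TGA is the first in-frame stop; that's 3 codons including the stop.

3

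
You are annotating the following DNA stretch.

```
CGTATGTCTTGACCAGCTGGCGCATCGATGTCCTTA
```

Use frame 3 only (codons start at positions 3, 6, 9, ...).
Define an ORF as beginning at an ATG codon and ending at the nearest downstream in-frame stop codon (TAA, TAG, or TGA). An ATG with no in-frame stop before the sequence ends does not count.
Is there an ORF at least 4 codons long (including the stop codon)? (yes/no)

no

Frame 3: TAT GTC TTG ACC AGC TGG CGC ATC GAT GTC CTT — no ATG→stop ORF.
Largest ORF found is 0 codons < 4, so no.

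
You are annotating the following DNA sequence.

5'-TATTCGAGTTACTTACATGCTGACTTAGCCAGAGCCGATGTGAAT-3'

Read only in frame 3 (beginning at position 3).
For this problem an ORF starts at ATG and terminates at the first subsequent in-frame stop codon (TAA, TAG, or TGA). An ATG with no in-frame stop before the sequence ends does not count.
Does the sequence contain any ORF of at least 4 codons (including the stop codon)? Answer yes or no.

no

Frame 3: TTC GAG TTA CTT ACA TGC TGA CTT AGC CAG AGC CGA TGT GAA — no ATG→stop ORF.
Largest ORF found is 0 codons < 4, so no.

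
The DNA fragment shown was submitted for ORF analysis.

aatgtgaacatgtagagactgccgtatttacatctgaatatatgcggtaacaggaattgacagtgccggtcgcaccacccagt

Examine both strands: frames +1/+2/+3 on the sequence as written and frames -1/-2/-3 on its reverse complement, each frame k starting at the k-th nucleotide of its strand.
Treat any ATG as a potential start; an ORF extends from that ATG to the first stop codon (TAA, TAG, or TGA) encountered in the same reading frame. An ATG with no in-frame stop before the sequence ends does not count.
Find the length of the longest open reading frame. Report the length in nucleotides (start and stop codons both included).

Reverse complement (5'→3'): ACTGGGTGGTGCGACCGGCACTGTCAATTCCTGTTACCGCATATATTCAGATGTAAATACGGCAGTCTCTACATGTTCACATT
Frame +1: AAT GTG AAC ATG TAG AGA CTG CCG TAT TTA CAT CTG AAT ATA TGC GGT AAC AGG AAT TGA CAG TGC CGG TCG CAC CAC CCA — ATG at 10, stop TAG at 13 → 6 nt.
Frame +2: ATG TGA ACA TGT AGA GAC TGC CGT ATT TAC ATC TGA ATA TAT GCG GTA ACA GGA ATT GAC AGT GCC GGT CGC ACC ACC CAG — ATG at 2, stop TGA at 5 → 6 nt.
Frame +3: TGT GAA CAT GTA GAG ACT GCC GTA TTT ACA TCT GAA TAT ATG CGG TAA CAG GAA TTG ACA GTG CCG GTC GCA CCA CCC AGT — ATG at 42, stop TAA at 48 → 9 nt.
Frame -1: ACT GGG TGG TGC GAC CGG CAC TGT CAA TTC CTG TTA CCG CAT ATA TTC AGA TGT AAA TAC GGC AGT CTC TAC ATG TTC ACA — no ATG→stop ORF.
Frame -2: CTG GGT GGT GCG ACC GGC ACT GTC AAT TCC TGT TAC CGC ATA TAT TCA GAT GTA AAT ACG GCA GTC TCT ACA TGT TCA CAT — no ATG→stop ORF.
Frame -3: TGG GTG GTG CGA CCG GCA CTG TCA ATT CCT GTT ACC GCA TAT ATT CAG ATG TAA ATA CGG CAG TCT CTA CAT GTT CAC ATT — ATG at 51, stop TAA at 54 → 6 nt.
Longest: frame +3, positions 42–50, 9 nt = 3 codons = 2 aa. → 9 nucleotides.

9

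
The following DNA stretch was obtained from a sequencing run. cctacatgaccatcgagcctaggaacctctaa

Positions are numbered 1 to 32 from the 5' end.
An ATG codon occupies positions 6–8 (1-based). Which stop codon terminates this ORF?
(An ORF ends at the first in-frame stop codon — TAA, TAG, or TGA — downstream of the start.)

Codons from position 6: ATG (6–8), ACC (9–11), ATC (12–14), GAG (15–17), CCT (18–20), AGG (21–23), AAC (24–26), CTC (27–29), TAA (30–32).
The first in-frame stop codon is TAA.

TAA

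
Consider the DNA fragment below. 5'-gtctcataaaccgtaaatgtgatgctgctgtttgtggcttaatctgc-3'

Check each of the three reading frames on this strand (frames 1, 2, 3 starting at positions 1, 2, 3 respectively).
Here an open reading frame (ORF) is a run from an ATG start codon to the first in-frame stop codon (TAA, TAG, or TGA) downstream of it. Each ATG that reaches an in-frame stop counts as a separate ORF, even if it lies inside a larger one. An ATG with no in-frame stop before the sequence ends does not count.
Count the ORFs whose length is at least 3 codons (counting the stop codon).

1

Frame 1: GTC TCA TAA ACC GTA AAT GTG ATG CTG CTG TTT GTG GCT TAA TCT — ATG at 22, stop TAA at 40 → 21 nt.
Frame 2: TCT CAT AAA CCG TAA ATG TGA TGC TGC TGT TTG TGG CTT AAT CTG — ATG at 17, stop TGA at 20 → 6 nt.
Frame 3: CTC ATA AAC CGT AAA TGT GAT GCT GCT GTT TGT GGC TTA ATC TGC — no ATG→stop ORF.
ORFs ≥ 3 codons: frame 1 22–42 (7 codons). Count = 1.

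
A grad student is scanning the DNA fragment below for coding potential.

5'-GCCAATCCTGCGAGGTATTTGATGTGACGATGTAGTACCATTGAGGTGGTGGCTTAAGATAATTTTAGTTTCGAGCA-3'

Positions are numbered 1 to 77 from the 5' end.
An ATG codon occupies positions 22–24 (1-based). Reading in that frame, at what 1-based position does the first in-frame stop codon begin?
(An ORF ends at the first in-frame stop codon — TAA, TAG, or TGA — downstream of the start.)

25

Codons from position 22: ATG (22–24), TGA (25–27).
TGA is a stop codon; it begins at position 25.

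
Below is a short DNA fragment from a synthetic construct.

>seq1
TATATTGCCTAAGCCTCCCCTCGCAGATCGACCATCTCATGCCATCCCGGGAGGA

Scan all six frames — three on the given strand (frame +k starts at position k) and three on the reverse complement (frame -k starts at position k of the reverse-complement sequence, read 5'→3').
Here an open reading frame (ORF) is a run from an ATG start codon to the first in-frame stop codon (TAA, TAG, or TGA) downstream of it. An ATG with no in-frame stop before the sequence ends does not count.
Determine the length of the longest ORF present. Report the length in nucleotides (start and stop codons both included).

Reverse complement (5'→3'): TCCTCCCGGGATGGCATGAGATGGTCGATCTGCGAGGGGAGGCTTAGGCAATATA
Frame +1: TAT ATT GCC TAA GCC TCC CCT CGC AGA TCG ACC ATC TCA TGC CAT CCC GGG AGG — no ATG→stop ORF.
Frame +2: ATA TTG CCT AAG CCT CCC CTC GCA GAT CGA CCA TCT CAT GCC ATC CCG GGA GGA — no ATG→stop ORF.
Frame +3: TAT TGC CTA AGC CTC CCC TCG CAG ATC GAC CAT CTC ATG CCA TCC CGG GAG — no ATG→stop ORF.
Frame -1: TCC TCC CGG GAT GGC ATG AGA TGG TCG ATC TGC GAG GGG AGG CTT AGG CAA TAT — no ATG→stop ORF.
Frame -2: CCT CCC GGG ATG GCA TGA GAT GGT CGA TCT GCG AGG GGA GGC TTA GGC AAT ATA — ATG at 11, stop TGA at 17 → 9 nt.
Frame -3: CTC CCG GGA TGG CAT GAG ATG GTC GAT CTG CGA GGG GAG GCT TAG GCA ATA — ATG at 21, stop TAG at 45 → 27 nt.
Longest: frame -3, positions 21–47, 27 nt = 9 codons = 8 aa. → 27 nucleotides.

27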